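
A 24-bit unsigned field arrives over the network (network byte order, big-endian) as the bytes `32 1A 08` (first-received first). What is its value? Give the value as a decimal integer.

Big-endian stores the most-significant byte at the lowest address.
The bytes are already most-significant first: 0x321A08.
0x321A08 = 3283464.

3283464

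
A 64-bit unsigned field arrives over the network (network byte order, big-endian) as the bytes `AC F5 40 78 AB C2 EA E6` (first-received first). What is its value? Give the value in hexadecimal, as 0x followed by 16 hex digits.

0xACF54078ABC2EAE6

Big-endian: lowest address holds the most-significant byte.
The bytes are already most-significant first: 0xACF54078ABC2EAE6.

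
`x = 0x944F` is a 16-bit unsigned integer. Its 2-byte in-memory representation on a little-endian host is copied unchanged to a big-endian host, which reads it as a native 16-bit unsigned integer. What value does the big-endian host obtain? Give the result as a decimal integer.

Stored little-endian, the bytes at ascending addresses are 4F 94.
Read back as big-endian, the last byte is least significant, giving 0x4F94.
0x4F94 = 20372.

20372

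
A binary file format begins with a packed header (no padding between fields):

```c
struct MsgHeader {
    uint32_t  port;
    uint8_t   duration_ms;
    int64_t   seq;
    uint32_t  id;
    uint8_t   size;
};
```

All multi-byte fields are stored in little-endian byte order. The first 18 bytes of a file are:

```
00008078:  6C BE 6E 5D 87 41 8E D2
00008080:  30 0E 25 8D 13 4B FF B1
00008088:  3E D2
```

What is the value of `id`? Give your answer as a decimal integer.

`id` follows `port` (4 B), `duration_ms` (1 B), `seq` (8 B), so it starts at offset 4 + 1 + 8 = 13 and occupies 4 bytes.
Bytes at offsets 13..16: 4B FF B1 3E.
Little-endian stores the least-significant byte at the lowest address.
Reassemble most-significant byte first: 3E B1 FF 4B → 0x3EB1FF4B.
0x3EB1FF4B = 1051852619.

1051852619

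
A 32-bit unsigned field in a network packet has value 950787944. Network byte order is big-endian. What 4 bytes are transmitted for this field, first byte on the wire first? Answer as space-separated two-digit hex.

950787944 in hexadecimal, padded to 32 bits, is 0x38ABDF68.
Split into bytes (most-significant first): 38 AB DF 68.
In big-endian order the high byte comes first in memory.
So the memory order matches the most-significant-first order: 38 AB DF 68.

38 AB DF 68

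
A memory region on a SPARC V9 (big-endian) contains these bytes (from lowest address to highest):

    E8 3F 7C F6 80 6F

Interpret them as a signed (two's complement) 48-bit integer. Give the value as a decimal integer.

-26115599597457

Big-endian stores the most-significant byte at the lowest address.
The bytes are already most-significant first: 0xE83F7CF6806F.
Top bit is set, so as a signed 48-bit value this is 0xE83F7CF6806F − 2^48 = -26115599597457.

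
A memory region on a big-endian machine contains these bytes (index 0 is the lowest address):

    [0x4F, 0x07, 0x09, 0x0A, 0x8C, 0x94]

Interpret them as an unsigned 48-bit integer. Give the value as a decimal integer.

In big-endian order the high byte comes first in memory.
The bytes are already most-significant first: 0x4F07090A8C94.
0x4F07090A8C94 = 86891635051668.

86891635051668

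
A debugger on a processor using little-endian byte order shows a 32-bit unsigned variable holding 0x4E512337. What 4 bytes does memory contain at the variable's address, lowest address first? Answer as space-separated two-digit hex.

Split into bytes (most-significant first): 4E 51 23 37.
In little-endian order the low byte comes first in memory.
So at ascending addresses the bytes are 37 23 51 4E.

37 23 51 4E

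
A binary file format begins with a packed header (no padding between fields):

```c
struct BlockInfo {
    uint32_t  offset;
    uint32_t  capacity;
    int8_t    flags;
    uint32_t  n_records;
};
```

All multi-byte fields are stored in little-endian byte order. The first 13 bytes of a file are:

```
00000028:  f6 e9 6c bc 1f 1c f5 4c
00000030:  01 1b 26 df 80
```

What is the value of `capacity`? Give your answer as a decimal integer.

`capacity` follows `offset` (4 bytes), so it starts at byte offset 4 and occupies 4 bytes.
Bytes at offsets 4..7: 1F 1C F5 4C.
Little-endian stores the least-significant byte at the lowest address.
Reassemble most-significant byte first: 4C F5 1C 1F → 0x4CF51C1F.
0x4CF51C1F = 1291131935.

1291131935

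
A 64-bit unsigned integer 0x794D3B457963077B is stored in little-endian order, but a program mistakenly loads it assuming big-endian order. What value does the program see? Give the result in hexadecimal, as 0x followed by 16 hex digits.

Stored little-endian, the bytes at ascending addresses are 7B 07 63 79 45 3B 4D 79.
Read back as big-endian, the last byte is least significant, giving 0x7B076379453B4D79.

0x7B076379453B4D79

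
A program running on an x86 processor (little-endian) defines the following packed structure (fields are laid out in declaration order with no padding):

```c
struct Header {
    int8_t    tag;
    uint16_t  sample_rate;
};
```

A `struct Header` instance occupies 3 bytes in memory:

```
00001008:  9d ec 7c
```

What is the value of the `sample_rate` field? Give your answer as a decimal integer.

`sample_rate` follows `tag` (1 byte), so it starts at byte offset 1 and occupies 2 bytes.
Bytes at offsets 1..2: EC 7C.
Little-endian stores the least-significant byte at the lowest address.
Reassemble most-significant byte first: 7C EC → 0x7CEC.
0x7CEC = 31980.

31980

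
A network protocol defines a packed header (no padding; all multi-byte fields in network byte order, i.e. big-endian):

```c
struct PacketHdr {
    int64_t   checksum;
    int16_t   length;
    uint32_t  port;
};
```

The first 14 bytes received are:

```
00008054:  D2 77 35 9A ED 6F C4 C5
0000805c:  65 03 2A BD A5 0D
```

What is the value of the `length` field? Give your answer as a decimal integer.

`length` follows `checksum` (8 bytes), so it starts at byte offset 8 and occupies 2 bytes.
Bytes at offsets 8..9: 65 03.
Big-endian stores the most-significant byte at the lowest address.
The bytes are already most-significant first: 0x6503.
0x6503 = 25859.

25859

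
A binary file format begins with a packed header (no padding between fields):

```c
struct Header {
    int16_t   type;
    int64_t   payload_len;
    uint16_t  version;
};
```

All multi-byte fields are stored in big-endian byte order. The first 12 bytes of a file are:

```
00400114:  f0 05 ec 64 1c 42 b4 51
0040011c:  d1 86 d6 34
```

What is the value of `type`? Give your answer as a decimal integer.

`type` is the first field, at byte offset 0, occupying 2 bytes.
Bytes at offsets 0..1: F0 05.
Big-endian: lowest address holds the most-significant byte.
The bytes are already most-significant first: 0xF005.
Top bit is set, so as a signed 16-bit value this is 0xF005 − 2^16 = -4091.

-4091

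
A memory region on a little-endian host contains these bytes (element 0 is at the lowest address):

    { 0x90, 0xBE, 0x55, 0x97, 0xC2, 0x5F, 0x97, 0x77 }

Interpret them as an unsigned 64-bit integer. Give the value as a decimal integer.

8617461701364006544

In little-endian order the low byte comes first in memory.
Reassemble most-significant byte first: 77 97 5F C2 97 55 BE 90 → 0x77975FC29755BE90.
0x77975FC29755BE90 = 8617461701364006544.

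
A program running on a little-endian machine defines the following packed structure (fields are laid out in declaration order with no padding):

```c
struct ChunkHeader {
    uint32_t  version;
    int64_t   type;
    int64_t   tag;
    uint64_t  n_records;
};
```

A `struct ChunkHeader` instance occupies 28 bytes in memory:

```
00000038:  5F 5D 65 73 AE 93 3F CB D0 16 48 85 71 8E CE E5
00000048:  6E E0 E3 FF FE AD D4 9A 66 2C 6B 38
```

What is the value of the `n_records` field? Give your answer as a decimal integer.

`n_records` follows `version` (4 B), `type` (8 B), `tag` (8 B), so it starts at offset 4 + 8 + 8 = 20 and occupies 8 bytes.
Bytes at offsets 20..27: FE AD D4 9A 66 2C 6B 38.
Little-endian: lowest address holds the least-significant byte.
Reassemble most-significant byte first: 38 6B 2C 66 9A D4 AD FE → 0x386B2C669AD4ADFE.
0x386B2C669AD4ADFE = 4065391907827920382.

4065391907827920382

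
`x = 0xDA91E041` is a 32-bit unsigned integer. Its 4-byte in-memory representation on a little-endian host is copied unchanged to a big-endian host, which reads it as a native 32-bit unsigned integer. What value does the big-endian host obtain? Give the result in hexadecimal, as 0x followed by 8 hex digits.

0x41E091DA

Stored little-endian, the bytes at ascending addresses are 41 E0 91 DA.
Read back as big-endian, the last byte is least significant, giving 0x41E091DA.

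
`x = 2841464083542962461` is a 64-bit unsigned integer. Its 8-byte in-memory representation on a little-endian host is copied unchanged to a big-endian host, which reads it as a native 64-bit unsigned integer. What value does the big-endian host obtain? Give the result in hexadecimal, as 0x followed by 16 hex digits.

2841464083542962461 in 64-bit hexadecimal is 0x276EE8877D9BF11D.
Stored little-endian, the bytes at ascending addresses are 1D F1 9B 7D 87 E8 6E 27.
Read back as big-endian, the last byte is least significant, giving 0x1DF19B7D87E86E27.

0x1DF19B7D87E86E27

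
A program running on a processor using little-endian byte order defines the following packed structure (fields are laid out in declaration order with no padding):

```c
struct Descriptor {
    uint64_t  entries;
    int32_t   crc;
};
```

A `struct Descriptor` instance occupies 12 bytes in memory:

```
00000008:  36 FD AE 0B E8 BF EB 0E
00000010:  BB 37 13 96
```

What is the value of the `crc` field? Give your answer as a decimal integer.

`crc` follows `entries` (8 bytes), so it starts at byte offset 8 and occupies 4 bytes.
Bytes at offsets 8..11: BB 37 13 96.
Little-endian stores the least-significant byte at the lowest address.
Reassemble most-significant byte first: 96 13 37 BB → 0x961337BB.
Top bit is set, so as a signed 32-bit value this is 0x961337BB − 2^32 = -1777125445.

-1777125445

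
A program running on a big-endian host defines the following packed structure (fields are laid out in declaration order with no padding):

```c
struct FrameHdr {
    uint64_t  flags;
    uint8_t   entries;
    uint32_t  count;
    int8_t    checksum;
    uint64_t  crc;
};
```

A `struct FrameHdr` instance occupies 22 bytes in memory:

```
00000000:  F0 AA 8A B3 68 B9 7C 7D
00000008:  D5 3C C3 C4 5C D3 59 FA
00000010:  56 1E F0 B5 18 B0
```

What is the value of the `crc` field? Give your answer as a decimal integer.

`crc` follows `flags` (8 B), `entries` (1 B), `count` (4 B), `checksum` (1 B), so it starts at offset 8 + 1 + 4 + 1 = 14 and occupies 8 bytes.
Bytes at offsets 14..21: 59 FA 56 1E F0 B5 18 B0.
Big-endian stores the most-significant byte at the lowest address.
The bytes are already most-significant first: 0x59FA561EF0B518B0.
0x59FA561EF0B518B0 = 6483589304440658096.

6483589304440658096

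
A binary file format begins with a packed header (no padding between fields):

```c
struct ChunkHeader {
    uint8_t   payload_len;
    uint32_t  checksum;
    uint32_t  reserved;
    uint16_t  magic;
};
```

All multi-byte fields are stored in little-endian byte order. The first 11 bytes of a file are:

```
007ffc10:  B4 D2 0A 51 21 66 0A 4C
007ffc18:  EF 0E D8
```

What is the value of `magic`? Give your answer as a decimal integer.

`magic` follows `payload_len` (1 B), `checksum` (4 B), `reserved` (4 B), so it starts at offset 1 + 4 + 4 = 9 and occupies 2 bytes.
Bytes at offsets 9..10: 0E D8.
In little-endian order the low byte comes first in memory.
Reassemble most-significant byte first: D8 0E → 0xD80E.
0xD80E = 55310.

55310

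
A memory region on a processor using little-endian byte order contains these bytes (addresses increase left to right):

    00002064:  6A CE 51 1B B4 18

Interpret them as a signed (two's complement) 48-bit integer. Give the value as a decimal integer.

27161831525994

Little-endian stores the least-significant byte at the lowest address.
Reassemble most-significant byte first: 18 B4 1B 51 CE 6A → 0x18B41B51CE6A.
0x18B41B51CE6A = 27161831525994.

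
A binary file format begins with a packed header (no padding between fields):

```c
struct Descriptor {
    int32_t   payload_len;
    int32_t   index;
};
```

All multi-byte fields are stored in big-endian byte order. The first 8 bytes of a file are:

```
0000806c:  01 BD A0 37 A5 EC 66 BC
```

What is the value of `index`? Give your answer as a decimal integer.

`index` follows `payload_len` (4 bytes), so it starts at byte offset 4 and occupies 4 bytes.
Bytes at offsets 4..7: A5 EC 66 BC.
Big-endian: lowest address holds the most-significant byte.
The bytes are already most-significant first: 0xA5EC66BC.
Top bit is set, so as a signed 32-bit value this is 0xA5EC66BC − 2^32 = -1511233860.

-1511233860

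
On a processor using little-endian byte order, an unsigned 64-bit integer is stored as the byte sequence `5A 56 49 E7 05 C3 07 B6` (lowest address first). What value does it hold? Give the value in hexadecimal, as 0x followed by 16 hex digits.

0xB607C305E749565A

Little-endian: lowest address holds the least-significant byte.
Reassemble most-significant byte first: B6 07 C3 05 E7 49 56 5A → 0xB607C305E749565A.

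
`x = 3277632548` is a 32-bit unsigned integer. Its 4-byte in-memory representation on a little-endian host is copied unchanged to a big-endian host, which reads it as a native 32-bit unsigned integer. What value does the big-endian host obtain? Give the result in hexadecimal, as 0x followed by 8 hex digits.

0x24B45CC3

3277632548 in 32-bit hexadecimal is 0xC35CB424.
Stored little-endian, the bytes at ascending addresses are 24 B4 5C C3.
Read back as big-endian, the last byte is least significant, giving 0x24B45CC3.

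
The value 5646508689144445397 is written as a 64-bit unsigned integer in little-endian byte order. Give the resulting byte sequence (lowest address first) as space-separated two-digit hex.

5646508689144445397 in hexadecimal, padded to 64 bits, is 0x4E5C6DBC7D9C79D5.
Split into bytes (most-significant first): 4E 5C 6D BC 7D 9C 79 D5.
Little-endian: lowest address holds the least-significant byte.
So at ascending addresses the bytes are D5 79 9C 7D BC 6D 5C 4E.

D5 79 9C 7D BC 6D 5C 4E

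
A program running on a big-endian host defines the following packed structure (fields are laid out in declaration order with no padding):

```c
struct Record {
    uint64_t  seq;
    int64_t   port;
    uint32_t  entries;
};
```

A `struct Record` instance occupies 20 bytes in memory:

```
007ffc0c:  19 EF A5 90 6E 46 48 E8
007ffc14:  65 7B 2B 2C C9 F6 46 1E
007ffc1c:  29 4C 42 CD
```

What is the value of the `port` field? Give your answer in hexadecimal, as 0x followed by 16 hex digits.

0x657B2B2CC9F6461E

`port` follows `seq` (8 bytes), so it starts at byte offset 8 and occupies 8 bytes.
Bytes at offsets 8..15: 65 7B 2B 2C C9 F6 46 1E.
Big-endian: lowest address holds the most-significant byte.
The bytes are already most-significant first: 0x657B2B2CC9F6461E.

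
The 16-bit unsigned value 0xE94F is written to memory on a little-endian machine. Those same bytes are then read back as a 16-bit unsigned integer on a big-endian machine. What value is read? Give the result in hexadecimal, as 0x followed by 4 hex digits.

0x4FE9

Stored little-endian, the bytes at ascending addresses are 4F E9.
Read back as big-endian, the last byte is least significant, giving 0x4FE9.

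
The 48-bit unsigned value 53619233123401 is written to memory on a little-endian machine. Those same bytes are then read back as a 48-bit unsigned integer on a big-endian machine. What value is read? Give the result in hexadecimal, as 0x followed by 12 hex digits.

53619233123401 in 48-bit hexadecimal is 0x30C43357EC49.
Stored little-endian, the bytes at ascending addresses are 49 EC 57 33 C4 30.
Read back as big-endian, the last byte is least significant, giving 0x49EC5733C430.

0x49EC5733C430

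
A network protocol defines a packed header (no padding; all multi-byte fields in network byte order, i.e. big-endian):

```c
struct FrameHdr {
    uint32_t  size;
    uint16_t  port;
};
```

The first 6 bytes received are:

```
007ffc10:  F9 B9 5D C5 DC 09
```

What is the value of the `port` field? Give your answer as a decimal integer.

`port` follows `size` (4 bytes), so it starts at byte offset 4 and occupies 2 bytes.
Bytes at offsets 4..5: DC 09.
Big-endian stores the most-significant byte at the lowest address.
The bytes are already most-significant first: 0xDC09.
0xDC09 = 56329.

56329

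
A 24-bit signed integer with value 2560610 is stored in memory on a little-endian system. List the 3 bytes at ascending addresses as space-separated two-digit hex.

62 12 27

2560610 in hexadecimal, padded to 24 bits, is 0x271262.
Split into bytes (most-significant first): 27 12 62.
In little-endian order the low byte comes first in memory.
So at ascending addresses the bytes are 62 12 27.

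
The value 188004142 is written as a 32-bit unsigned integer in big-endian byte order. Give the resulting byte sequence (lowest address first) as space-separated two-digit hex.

188004142 in hexadecimal, padded to 32 bits, is 0x0B34B72E.
Split into bytes (most-significant first): 0B 34 B7 2E.
In big-endian order the high byte comes first in memory.
So the memory order matches the most-significant-first order: 0B 34 B7 2E.

0B 34 B7 2E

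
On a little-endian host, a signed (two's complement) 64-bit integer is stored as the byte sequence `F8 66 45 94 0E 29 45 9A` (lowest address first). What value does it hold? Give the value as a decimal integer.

Little-endian: lowest address holds the least-significant byte.
Reassemble most-significant byte first: 9A 45 29 0E 94 45 66 F8 → 0x9A45290E944566F8.
Top bit is set, so as a signed 64-bit value this is 0x9A45290E944566F8 − 2^64 = -7330407675881756936.

-7330407675881756936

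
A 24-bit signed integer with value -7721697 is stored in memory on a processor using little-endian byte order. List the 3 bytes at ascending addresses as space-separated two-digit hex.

1F 2D 8A

Two's complement of -7721697 in 24 bits: 7721697 = 0x75D2E1; invert → 0x8A2D1E; add 1 → 0x8A2D1F.
Split into bytes (most-significant first): 8A 2D 1F.
In little-endian order the low byte comes first in memory.
So at ascending addresses the bytes are 1F 2D 8A.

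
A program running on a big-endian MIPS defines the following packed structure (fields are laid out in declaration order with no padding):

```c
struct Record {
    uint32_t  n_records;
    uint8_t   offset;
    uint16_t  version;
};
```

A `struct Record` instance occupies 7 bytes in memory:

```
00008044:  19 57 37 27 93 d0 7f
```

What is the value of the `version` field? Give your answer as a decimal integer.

`version` follows `n_records` (4 B), `offset` (1 B), so it starts at offset 4 + 1 = 5 and occupies 2 bytes.
Bytes at offsets 5..6: D0 7F.
Big-endian: lowest address holds the most-significant byte.
The bytes are already most-significant first: 0xD07F.
0xD07F = 53375.

53375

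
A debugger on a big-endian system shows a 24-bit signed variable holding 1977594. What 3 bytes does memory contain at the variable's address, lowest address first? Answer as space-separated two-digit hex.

1E 2C FA

1977594 in hexadecimal, padded to 24 bits, is 0x1E2CFA.
Split into bytes (most-significant first): 1E 2C FA.
In big-endian order the high byte comes first in memory.
So the memory order matches the most-significant-first order: 1E 2C FA.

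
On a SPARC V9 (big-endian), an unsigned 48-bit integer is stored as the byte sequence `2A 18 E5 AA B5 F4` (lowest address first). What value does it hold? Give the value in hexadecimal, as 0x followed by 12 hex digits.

Big-endian: lowest address holds the most-significant byte.
The bytes are already most-significant first: 0x2A18E5AAB5F4.

0x2A18E5AAB5F4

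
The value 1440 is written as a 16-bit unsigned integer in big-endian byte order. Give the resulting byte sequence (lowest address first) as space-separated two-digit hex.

05 A0

1440 in hexadecimal, padded to 16 bits, is 0x05A0.
Split into bytes (most-significant first): 05 A0.
Big-endian: lowest address holds the most-significant byte.
So the memory order matches the most-significant-first order: 05 A0.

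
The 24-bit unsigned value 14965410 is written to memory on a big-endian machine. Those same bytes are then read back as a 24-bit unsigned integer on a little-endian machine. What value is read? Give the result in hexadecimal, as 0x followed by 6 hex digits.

14965410 in 24-bit hexadecimal is 0xE45AA2.
Stored big-endian, the bytes at ascending addresses are E4 5A A2.
Read back as little-endian, the first byte is least significant, giving 0xA25AE4.

0xA25AE4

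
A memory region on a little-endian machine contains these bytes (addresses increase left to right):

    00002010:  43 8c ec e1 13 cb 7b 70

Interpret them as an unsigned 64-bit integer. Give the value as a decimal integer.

Little-endian stores the least-significant byte at the lowest address.
Reassemble most-significant byte first: 70 7B CB 13 E1 EC 8C 43 → 0x707BCB13E1EC8C43.
0x707BCB13E1EC8C43 = 8105295240638532675.

8105295240638532675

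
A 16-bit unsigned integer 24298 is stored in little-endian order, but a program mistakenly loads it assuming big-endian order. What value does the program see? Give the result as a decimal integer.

59998

24298 in 16-bit hexadecimal is 0x5EEA.
Stored little-endian, the bytes at ascending addresses are EA 5E.
Read back as big-endian, the last byte is least significant, giving 0xEA5E.
0xEA5E = 59998.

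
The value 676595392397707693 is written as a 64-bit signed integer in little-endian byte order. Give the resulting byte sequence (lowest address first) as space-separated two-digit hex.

676595392397707693 in hexadecimal, padded to 64 bits, is 0x0963BFECB48809AD.
Split into bytes (most-significant first): 09 63 BF EC B4 88 09 AD.
Little-endian stores the least-significant byte at the lowest address.
So at ascending addresses the bytes are AD 09 88 B4 EC BF 63 09.

AD 09 88 B4 EC BF 63 09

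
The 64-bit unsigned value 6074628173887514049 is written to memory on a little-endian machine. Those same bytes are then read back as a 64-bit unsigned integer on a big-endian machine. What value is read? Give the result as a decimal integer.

13917571657602059604

6074628173887514049 in 64-bit hexadecimal is 0x544D6A23AF2525C1.
Stored little-endian, the bytes at ascending addresses are C1 25 25 AF 23 6A 4D 54.
Read back as big-endian, the last byte is least significant, giving 0xC12525AF236A4D54.
0xC12525AF236A4D54 = 13917571657602059604.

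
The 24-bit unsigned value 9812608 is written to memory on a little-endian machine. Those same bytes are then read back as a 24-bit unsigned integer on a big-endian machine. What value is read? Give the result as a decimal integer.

8436373

9812608 in 24-bit hexadecimal is 0x95BA80.
Stored little-endian, the bytes at ascending addresses are 80 BA 95.
Read back as big-endian, the last byte is least significant, giving 0x80BA95.
0x80BA95 = 8436373.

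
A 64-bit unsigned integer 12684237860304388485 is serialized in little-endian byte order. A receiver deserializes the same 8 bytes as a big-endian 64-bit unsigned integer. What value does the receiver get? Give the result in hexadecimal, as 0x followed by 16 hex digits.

12684237860304388485 in 64-bit hexadecimal is 0xB007772146010185.
Stored little-endian, the bytes at ascending addresses are 85 01 01 46 21 77 07 B0.
Read back as big-endian, the last byte is least significant, giving 0x85010146217707B0.

0x85010146217707B0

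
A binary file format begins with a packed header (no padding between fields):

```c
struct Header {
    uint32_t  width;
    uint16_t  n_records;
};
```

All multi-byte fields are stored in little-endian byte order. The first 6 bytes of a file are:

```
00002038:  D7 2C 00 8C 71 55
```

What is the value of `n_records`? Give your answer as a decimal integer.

21873

`n_records` follows `width` (4 bytes), so it starts at byte offset 4 and occupies 2 bytes.
Bytes at offsets 4..5: 71 55.
Little-endian: lowest address holds the least-significant byte.
Reassemble most-significant byte first: 55 71 → 0x5571.
0x5571 = 21873.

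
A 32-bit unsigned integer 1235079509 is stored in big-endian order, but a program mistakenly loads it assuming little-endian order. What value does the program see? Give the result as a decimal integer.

1235079509 in 32-bit hexadecimal is 0x499DD155.
Stored big-endian, the bytes at ascending addresses are 49 9D D1 55.
Read back as little-endian, the first byte is least significant, giving 0x55D19D49.
0x55D19D49 = 1439800649.

1439800649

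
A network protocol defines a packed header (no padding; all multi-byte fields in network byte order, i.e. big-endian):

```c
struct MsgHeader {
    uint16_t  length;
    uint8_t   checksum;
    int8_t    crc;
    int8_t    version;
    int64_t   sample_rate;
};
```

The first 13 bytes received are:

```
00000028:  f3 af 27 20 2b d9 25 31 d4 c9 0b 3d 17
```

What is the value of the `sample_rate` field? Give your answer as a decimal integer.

`sample_rate` follows `length` (2 B), `checksum` (1 B), `crc` (1 B), `version` (1 B), so it starts at offset 2 + 1 + 1 + 1 = 5 and occupies 8 bytes.
Bytes at offsets 5..12: D9 25 31 D4 C9 0B 3D 17.
Big-endian: lowest address holds the most-significant byte.
The bytes are already most-significant first: 0xD92531D4C90B3D17.
Top bit is set, so as a signed 64-bit value this is 0xD92531D4C90B3D17 − 2^64 = -2799776803365110505.

-2799776803365110505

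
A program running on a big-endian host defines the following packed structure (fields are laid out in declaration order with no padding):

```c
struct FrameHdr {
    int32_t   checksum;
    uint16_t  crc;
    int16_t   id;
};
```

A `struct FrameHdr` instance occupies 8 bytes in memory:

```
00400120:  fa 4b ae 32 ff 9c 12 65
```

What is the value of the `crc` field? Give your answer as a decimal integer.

65436

`crc` follows `checksum` (4 bytes), so it starts at byte offset 4 and occupies 2 bytes.
Bytes at offsets 4..5: FF 9C.
Big-endian: lowest address holds the most-significant byte.
The bytes are already most-significant first: 0xFF9C.
0xFF9C = 65436.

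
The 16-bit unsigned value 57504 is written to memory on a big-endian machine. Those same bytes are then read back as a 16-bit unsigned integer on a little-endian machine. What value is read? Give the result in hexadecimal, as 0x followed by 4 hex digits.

0xA0E0

57504 in 16-bit hexadecimal is 0xE0A0.
Stored big-endian, the bytes at ascending addresses are E0 A0.
Read back as little-endian, the first byte is least significant, giving 0xA0E0.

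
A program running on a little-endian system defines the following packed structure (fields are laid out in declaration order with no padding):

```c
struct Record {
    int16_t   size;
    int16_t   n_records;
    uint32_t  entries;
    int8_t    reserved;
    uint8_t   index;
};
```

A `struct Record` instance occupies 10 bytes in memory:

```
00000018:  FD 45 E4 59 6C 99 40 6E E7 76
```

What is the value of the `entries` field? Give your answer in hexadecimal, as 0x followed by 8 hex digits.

`entries` follows `size` (2 B), `n_records` (2 B), so it starts at offset 2 + 2 = 4 and occupies 4 bytes.
Bytes at offsets 4..7: 6C 99 40 6E.
Little-endian: lowest address holds the least-significant byte.
Reassemble most-significant byte first: 6E 40 99 6C → 0x6E40996C.

0x6E40996C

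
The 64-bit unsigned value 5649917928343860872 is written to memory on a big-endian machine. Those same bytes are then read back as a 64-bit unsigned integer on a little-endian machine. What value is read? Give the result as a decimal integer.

9869088661869062222

5649917928343860872 in 64-bit hexadecimal is 0x4E688A6BD90BF688.
Stored big-endian, the bytes at ascending addresses are 4E 68 8A 6B D9 0B F6 88.
Read back as little-endian, the first byte is least significant, giving 0x88F60BD96B8A684E.
0x88F60BD96B8A684E = 9869088661869062222.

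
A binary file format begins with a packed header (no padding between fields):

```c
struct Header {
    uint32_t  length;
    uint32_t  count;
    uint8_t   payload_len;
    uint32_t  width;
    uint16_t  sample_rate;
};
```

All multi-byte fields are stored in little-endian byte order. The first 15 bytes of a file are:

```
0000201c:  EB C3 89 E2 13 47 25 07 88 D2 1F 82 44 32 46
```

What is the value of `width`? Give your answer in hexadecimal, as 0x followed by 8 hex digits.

`width` follows `length` (4 B), `count` (4 B), `payload_len` (1 B), so it starts at offset 4 + 4 + 1 = 9 and occupies 4 bytes.
Bytes at offsets 9..12: D2 1F 82 44.
Little-endian: lowest address holds the least-significant byte.
Reassemble most-significant byte first: 44 82 1F D2 → 0x44821FD2.

0x44821FD2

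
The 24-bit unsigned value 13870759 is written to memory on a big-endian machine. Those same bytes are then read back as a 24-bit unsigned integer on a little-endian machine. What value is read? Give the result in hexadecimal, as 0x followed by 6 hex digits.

0xA7A6D3

13870759 in 24-bit hexadecimal is 0xD3A6A7.
Stored big-endian, the bytes at ascending addresses are D3 A6 A7.
Read back as little-endian, the first byte is least significant, giving 0xA7A6D3.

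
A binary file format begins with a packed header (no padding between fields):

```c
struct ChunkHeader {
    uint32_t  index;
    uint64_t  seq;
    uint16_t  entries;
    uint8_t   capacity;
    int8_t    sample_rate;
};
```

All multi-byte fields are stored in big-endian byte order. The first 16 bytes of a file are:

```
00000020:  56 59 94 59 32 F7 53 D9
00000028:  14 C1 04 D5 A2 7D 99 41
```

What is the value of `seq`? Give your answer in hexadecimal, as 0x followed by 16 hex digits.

`seq` follows `index` (4 bytes), so it starts at byte offset 4 and occupies 8 bytes.
Bytes at offsets 4..11: 32 F7 53 D9 14 C1 04 D5.
In big-endian order the high byte comes first in memory.
The bytes are already most-significant first: 0x32F753D914C104D5.

0x32F753D914C104D5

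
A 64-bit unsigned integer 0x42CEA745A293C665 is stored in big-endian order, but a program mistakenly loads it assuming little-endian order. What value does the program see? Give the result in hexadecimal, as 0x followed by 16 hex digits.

Stored big-endian, the bytes at ascending addresses are 42 CE A7 45 A2 93 C6 65.
Read back as little-endian, the first byte is least significant, giving 0x65C693A245A7CE42.

0x65C693A245A7CE42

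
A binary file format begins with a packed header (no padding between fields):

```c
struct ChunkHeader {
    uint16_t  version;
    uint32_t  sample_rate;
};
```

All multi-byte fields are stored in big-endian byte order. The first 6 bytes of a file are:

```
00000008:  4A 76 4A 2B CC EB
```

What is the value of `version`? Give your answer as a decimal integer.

`version` is the first field, at byte offset 0, occupying 2 bytes.
Bytes at offsets 0..1: 4A 76.
In big-endian order the high byte comes first in memory.
The bytes are already most-significant first: 0x4A76.
0x4A76 = 19062.

19062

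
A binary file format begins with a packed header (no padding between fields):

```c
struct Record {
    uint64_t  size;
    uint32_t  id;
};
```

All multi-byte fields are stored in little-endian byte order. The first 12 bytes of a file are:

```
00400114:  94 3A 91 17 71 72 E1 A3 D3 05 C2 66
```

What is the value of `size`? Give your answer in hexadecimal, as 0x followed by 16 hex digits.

`size` is the first field, at byte offset 0, occupying 8 bytes.
Bytes at offsets 0..7: 94 3A 91 17 71 72 E1 A3.
Little-endian: lowest address holds the least-significant byte.
Reassemble most-significant byte first: A3 E1 72 71 17 91 3A 94 → 0xA3E1727117913A94.

0xA3E1727117913A94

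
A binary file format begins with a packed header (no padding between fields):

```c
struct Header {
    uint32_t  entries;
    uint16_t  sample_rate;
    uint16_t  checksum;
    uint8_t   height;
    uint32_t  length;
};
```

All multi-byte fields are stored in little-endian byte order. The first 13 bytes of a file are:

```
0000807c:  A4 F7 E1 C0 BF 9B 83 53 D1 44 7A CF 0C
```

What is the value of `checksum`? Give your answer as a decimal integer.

`checksum` follows `entries` (4 B), `sample_rate` (2 B), so it starts at offset 4 + 2 = 6 and occupies 2 bytes.
Bytes at offsets 6..7: 83 53.
In little-endian order the low byte comes first in memory.
Reassemble most-significant byte first: 53 83 → 0x5383.
0x5383 = 21379.

21379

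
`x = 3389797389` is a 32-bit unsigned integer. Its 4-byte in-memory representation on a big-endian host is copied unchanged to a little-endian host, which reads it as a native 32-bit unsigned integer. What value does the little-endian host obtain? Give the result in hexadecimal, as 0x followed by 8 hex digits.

0x0D340CCA

3389797389 in 32-bit hexadecimal is 0xCA0C340D.
Stored big-endian, the bytes at ascending addresses are CA 0C 34 0D.
Read back as little-endian, the first byte is least significant, giving 0x0D340CCA.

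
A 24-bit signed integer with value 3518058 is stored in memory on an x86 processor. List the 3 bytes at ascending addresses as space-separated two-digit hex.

3518058 in hexadecimal, padded to 24 bits, is 0x35AE6A.
Split into bytes (most-significant first): 35 AE 6A.
Little-endian: lowest address holds the least-significant byte.
So at ascending addresses the bytes are 6A AE 35.

6A AE 35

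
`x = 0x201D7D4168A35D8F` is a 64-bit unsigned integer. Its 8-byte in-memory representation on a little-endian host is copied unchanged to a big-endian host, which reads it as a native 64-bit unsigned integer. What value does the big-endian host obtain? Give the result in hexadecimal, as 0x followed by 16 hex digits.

Stored little-endian, the bytes at ascending addresses are 8F 5D A3 68 41 7D 1D 20.
Read back as big-endian, the last byte is least significant, giving 0x8F5DA368417D1D20.

0x8F5DA368417D1D20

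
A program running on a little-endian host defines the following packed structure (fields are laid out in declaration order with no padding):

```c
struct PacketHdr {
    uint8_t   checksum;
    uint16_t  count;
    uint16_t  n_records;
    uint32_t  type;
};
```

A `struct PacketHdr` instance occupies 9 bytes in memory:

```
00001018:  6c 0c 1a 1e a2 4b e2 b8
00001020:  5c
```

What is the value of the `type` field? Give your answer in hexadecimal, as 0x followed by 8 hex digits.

`type` follows `checksum` (1 B), `count` (2 B), `n_records` (2 B), so it starts at offset 1 + 2 + 2 = 5 and occupies 4 bytes.
Bytes at offsets 5..8: 4B E2 B8 5C.
In little-endian order the low byte comes first in memory.
Reassemble most-significant byte first: 5C B8 E2 4B → 0x5CB8E24B.

0x5CB8E24B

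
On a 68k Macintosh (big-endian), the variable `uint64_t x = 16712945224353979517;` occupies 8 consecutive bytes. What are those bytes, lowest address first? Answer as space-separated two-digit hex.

16712945224353979517 in hexadecimal, padded to 64 bits, is 0xE7F04F21F02E1C7D.
Split into bytes (most-significant first): E7 F0 4F 21 F0 2E 1C 7D.
Big-endian: lowest address holds the most-significant byte.
So the memory order matches the most-significant-first order: E7 F0 4F 21 F0 2E 1C 7D.

E7 F0 4F 21 F0 2E 1C 7D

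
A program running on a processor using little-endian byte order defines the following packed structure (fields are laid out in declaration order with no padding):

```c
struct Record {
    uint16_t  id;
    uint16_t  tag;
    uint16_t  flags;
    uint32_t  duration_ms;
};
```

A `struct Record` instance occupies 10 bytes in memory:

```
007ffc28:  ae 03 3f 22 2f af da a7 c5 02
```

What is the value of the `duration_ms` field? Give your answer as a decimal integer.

`duration_ms` follows `id` (2 B), `tag` (2 B), `flags` (2 B), so it starts at offset 2 + 2 + 2 = 6 and occupies 4 bytes.
Bytes at offsets 6..9: DA A7 C5 02.
Little-endian stores the least-significant byte at the lowest address.
Reassemble most-significant byte first: 02 C5 A7 DA → 0x02C5A7DA.
0x02C5A7DA = 46507994.

46507994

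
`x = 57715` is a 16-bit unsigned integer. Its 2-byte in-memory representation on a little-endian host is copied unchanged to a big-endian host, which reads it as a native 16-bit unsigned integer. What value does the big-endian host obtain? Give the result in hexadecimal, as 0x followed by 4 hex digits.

0x73E1

57715 in 16-bit hexadecimal is 0xE173.
Stored little-endian, the bytes at ascending addresses are 73 E1.
Read back as big-endian, the last byte is least significant, giving 0x73E1.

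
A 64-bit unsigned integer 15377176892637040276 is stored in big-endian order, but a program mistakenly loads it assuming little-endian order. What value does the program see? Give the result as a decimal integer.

15377176892637040276 in 64-bit hexadecimal is 0xD566B4E97DF9CE94.
Stored big-endian, the bytes at ascending addresses are D5 66 B4 E9 7D F9 CE 94.
Read back as little-endian, the first byte is least significant, giving 0x94CEF97DE9B466D5.
0x94CEF97DE9B466D5 = 10722782082002872021.

10722782082002872021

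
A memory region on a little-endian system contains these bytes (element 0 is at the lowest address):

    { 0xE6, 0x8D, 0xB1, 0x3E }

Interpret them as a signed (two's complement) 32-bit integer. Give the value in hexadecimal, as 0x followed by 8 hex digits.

0x3EB18DE6

In little-endian order the low byte comes first in memory.
Reassemble most-significant byte first: 3E B1 8D E6 → 0x3EB18DE6.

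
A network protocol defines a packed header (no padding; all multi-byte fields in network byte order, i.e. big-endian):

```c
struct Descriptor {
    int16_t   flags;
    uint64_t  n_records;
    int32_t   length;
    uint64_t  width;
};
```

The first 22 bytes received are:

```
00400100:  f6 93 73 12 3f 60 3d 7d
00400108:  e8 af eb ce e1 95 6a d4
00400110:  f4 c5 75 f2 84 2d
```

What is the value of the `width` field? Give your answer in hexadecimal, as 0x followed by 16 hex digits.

`width` follows `flags` (2 B), `n_records` (8 B), `length` (4 B), so it starts at offset 2 + 8 + 4 = 14 and occupies 8 bytes.
Bytes at offsets 14..21: 6A D4 F4 C5 75 F2 84 2D.
In big-endian order the high byte comes first in memory.
The bytes are already most-significant first: 0x6AD4F4C575F2842D.

0x6AD4F4C575F2842D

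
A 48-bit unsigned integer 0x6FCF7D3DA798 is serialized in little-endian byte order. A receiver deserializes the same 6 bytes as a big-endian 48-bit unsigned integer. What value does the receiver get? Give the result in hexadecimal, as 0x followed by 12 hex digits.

0x98A73D7DCF6F

Stored little-endian, the bytes at ascending addresses are 98 A7 3D 7D CF 6F.
Read back as big-endian, the last byte is least significant, giving 0x98A73D7DCF6F.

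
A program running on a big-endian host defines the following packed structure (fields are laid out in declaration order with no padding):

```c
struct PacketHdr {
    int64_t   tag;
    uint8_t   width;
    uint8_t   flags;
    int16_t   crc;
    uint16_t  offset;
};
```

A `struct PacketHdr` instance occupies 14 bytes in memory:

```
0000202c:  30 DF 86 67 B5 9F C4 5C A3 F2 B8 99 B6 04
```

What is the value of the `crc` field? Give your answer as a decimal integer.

-18279

`crc` follows `tag` (8 B), `width` (1 B), `flags` (1 B), so it starts at offset 8 + 1 + 1 = 10 and occupies 2 bytes.
Bytes at offsets 10..11: B8 99.
In big-endian order the high byte comes first in memory.
The bytes are already most-significant first: 0xB899.
Top bit is set, so as a signed 16-bit value this is 0xB899 − 2^16 = -18279.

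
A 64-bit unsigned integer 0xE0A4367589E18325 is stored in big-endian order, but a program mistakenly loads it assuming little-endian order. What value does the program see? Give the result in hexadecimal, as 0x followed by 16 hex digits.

0x2583E1897536A4E0

Stored big-endian, the bytes at ascending addresses are E0 A4 36 75 89 E1 83 25.
Read back as little-endian, the first byte is least significant, giving 0x2583E1897536A4E0.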